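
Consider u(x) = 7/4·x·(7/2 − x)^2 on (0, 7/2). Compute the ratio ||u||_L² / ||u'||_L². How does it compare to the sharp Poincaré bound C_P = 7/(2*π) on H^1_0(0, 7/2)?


||u||_L² / ||u'||_L² = sqrt(14)/4 < C_P = 7/(2*π).

u(x) = 7/4·x·(7/2 − x)^2, so u'(x) = 21*x^2/4 - 49*x/2 + 343/16.
u(x) = 7/4·x·(7/2 − x)^2 vanishes at x = 0 and x = 7/2, so u ∈ H^1_0(0, 7/2). Differentiate via the product rule and integrate the resulting polynomials term by term.
  ∫_0^7/2 u² dx = ∫_0^7/2 (49*x^6/16 - 343*x^5/8 + 7203*x^4/32 - 16807*x^3/32 + 117649*x^2/256) dx. Term by term:
    ∫_0^7/2 49*x^6/16 dx = 5764801/2048;  ∫_0^7/2 -343*x^5/8 dx = -40353607/3072;  ∫_0^7/2 7203*x^4/32 dx = 121060821/5120;
    ∫_0^7/2 -16807*x^3/32 dx = -40353607/2048;  ∫_0^7/2 117649*x^2/256 dx = 40353607/6144.
  Sum: 5764801/2048 − 40353607/3072 + 121060821/5120 − 40353607/2048 + 40353607/6144 = 5764801/30720.
  ∫_0^7/2 (u')² dx = ∫_0^7/2 (441*x^4/16 - 1029*x^3/4 + 26411*x^2/32 - 16807*x/16 + 117649/256) dx. Term by term:
    ∫_0^7/2 441*x^4/16 dx = 7411887/2560;  ∫_0^7/2 -1029*x^3/4 dx = -2470629/256;  ∫_0^7/2 26411*x^2/32 dx = 9058973/768;
    ∫_0^7/2 -16807*x/16 dx = -823543/128;  ∫_0^7/2 117649/256 dx = 823543/512.
  Sum: 7411887/2560 − 2470629/256 + 9058973/768 − 823543/128 + 823543/512 = 823543/3840.
∫_0^7/2 u² dx = 5764801/30720, so ||u||_L² = 2401*sqrt(30)/960.
∫_0^7/2 (u')² dx = 823543/3840, so ||u'||_L² = 343*sqrt(105)/240.
Ratio ||u||_L² / ||u'||_L² = sqrt(14)/4.
Sharp Poincaré constant on H^1_0(0, 7/2) is C_P = L/π = 7/(2*π), achieved by sin(2*π/7·x).
A polynomial bump cannot attain the sharp Poincaré constant (only the first sine eigenfunction does), so the ratio is strictly less than C_P, consistent with ||u||_L² ≤ C_P ||u'||_L².


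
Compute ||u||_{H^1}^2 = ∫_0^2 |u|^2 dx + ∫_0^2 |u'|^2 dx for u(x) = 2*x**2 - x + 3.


||u||_{H^1}^2 = 1184/15

The H^1 norm (squared) on an interval (0, L) is
  ||u||_{H^1}^2 = ∫_0^L u(x)^2 dx + ∫_0^L u'(x)^2 dx.
Compute u'(x) = 4*x - 1.
Then u(x)^2 = 4*x**4 - 4*x**3 + 13*x**2 - 6*x + 9 and u'(x)^2 = 16*x**2 - 8*x + 1.
Integrate each monomial from 0 to 2 using ∫_0^2 c·x^n dx = c·2^(n+1)/(n+1):
  ∫_0^2 u(x)^2 dx = ∫_0^2 (4*x^4 - 4*x^3 + 13*x^2 - 6*x + 9) dx. Term by term:
    ∫_0^2 4*x^4 dx = 128/5;  ∫_0^2 -4*x^3 dx = -16;  ∫_0^2 13*x^2 dx = 104/3;
    ∫_0^2 -6*x dx = -12;  ∫_0^2 9 dx = 18.
  Sum: 128/5 − 16 + 104/3 − 12 + 18 = 754/15.
  ∫_0^2 u'(x)^2 dx = ∫_0^2 (16*x^2 - 8*x + 1) dx. Term by term:
    ∫_0^2 16*x^2 dx = 128/3;  ∫_0^2 -8*x dx = -16;  ∫_0^2 1 dx = 2.
  Sum: 128/3 − 16 + 2 = 86/3.
Adding: ||u||_{H^1}^2 = 754/15 + 86/3 = 1184/15.


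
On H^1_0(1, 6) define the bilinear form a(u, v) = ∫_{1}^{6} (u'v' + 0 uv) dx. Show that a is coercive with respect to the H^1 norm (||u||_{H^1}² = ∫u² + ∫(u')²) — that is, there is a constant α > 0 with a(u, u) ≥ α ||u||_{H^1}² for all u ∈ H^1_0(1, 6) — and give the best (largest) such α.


α = π^2/(π^2 + 25)

Coercivity of a(·,·) on H^1_0(1, 6) means a(u, u) ≥ α ||u||_{H^1}² for every u ∈ H^1_0.
The interval has length L = 5, and Poincaré/coercivity depend only on L. Here a(u, u) = ∫(u')² + (0)·∫u².
Here c = 0, so a(u,u) = ∫(u')² alone. The condition a(u,u) ≥ α||u||_{H^1}² reads (1−α)∫(u')² ≥ (α−c)∫u². Any admissible α is ≤ 1 (rapidly oscillating u have ∫u²/∫(u')² → 0), and α = 1 would force 0 ≥ (1−c)∫u², impossible since c < 1; so 1−α > 0. By the sharp Poincaré inequality on H^1_0 of an interval of length L, ∫(u')² ≥ (π/L)²∫u² with equality for the first sine mode sin(π(x−x₀)/L) (x₀ the left endpoint), so the inequality holds for all u iff (1−α)(π/L)² ≥ α − c, i.e. α ≤ ((π/L)² + c)/((π/L)² + 1) = (1 + c(L/π)²)/(1 + (L/π)²). (Direct route, valid since c ≤ 0: Poincaré gives c∫u² ≥ c(L/π)²∫(u')², so a(u,u) ≥ (1 + c(L/π)²)∫(u')², while ||u||_{H^1}² ≤ (1 + (L/π)²)∫(u')²; dividing yields the same α.) With (π/L)² = π^2/25 and c = 0, the largest admissible constant is α = ((π/L)² + c)/((π/L)² + 1).
Simplifying, α = π^2/(π^2 + 25).


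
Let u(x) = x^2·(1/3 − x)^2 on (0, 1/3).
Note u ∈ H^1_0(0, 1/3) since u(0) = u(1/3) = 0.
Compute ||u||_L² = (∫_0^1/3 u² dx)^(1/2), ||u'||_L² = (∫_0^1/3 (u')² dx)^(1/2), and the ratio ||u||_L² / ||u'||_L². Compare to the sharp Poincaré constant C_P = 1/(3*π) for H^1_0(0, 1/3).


||u||_L² / ||u'||_L² = sqrt(3)/18 < C_P = 1/(3*π).

u(x) = x^2·(1/3 − x)^2, so u'(x) = 2*x*(3*x - 1)*(6*x - 1)/9.
u(x) = x^2·(1/3 − x)^2 vanishes at x = 0 and x = 1/3, so u ∈ H^1_0(0, 1/3). Differentiate via the product rule and integrate the resulting polynomials term by term.
  ∫_0^1/3 u² dx = ∫_0^1/3 (x^8 - 4*x^7/3 + 2*x^6/3 - 4*x^5/27 + x^4/81) dx. Term by term:
    ∫_0^1/3 x^8 dx = 1/177147;  ∫_0^1/3 -4*x^7/3 dx = -1/39366;  ∫_0^1/3 2*x^6/3 dx = 2/45927;
    ∫_0^1/3 -4*x^5/27 dx = -2/59049;  ∫_0^1/3 x^4/81 dx = 1/98415.
  Sum: 1/177147 − 1/39366 + 2/45927 − 2/59049 + 1/98415 = 1/12400290.
  ∫_0^1/3 (u')² dx = ∫_0^1/3 (16*x^6 - 16*x^5 + 52*x^4/9 - 8*x^3/9 + 4*x^2/81) dx. Term by term:
    ∫_0^1/3 16*x^6 dx = 16/15309;  ∫_0^1/3 -16*x^5 dx = -8/2187;  ∫_0^1/3 52*x^4/9 dx = 52/10935;
    ∫_0^1/3 -8*x^3/9 dx = -2/729;  ∫_0^1/3 4*x^2/81 dx = 4/6561.
  Sum: 16/15309 − 8/2187 + 52/10935 − 2/729 + 4/6561 = 2/229635.
∫_0^1/3 u² dx = 1/12400290, so ||u||_L² = sqrt(210)/51030.
∫_0^1/3 (u')² dx = 2/229635, so ||u'||_L² = sqrt(70)/2835.
Ratio ||u||_L² / ||u'||_L² = sqrt(3)/18.
Sharp Poincaré constant on H^1_0(0, 1/3) is C_P = L/π = 1/(3*π), achieved by sin(3*π·x).
A polynomial bump cannot attain the sharp Poincaré constant (only the first sine eigenfunction does), so the ratio is strictly less than C_P, consistent with ||u||_L² ≤ C_P ||u'||_L².


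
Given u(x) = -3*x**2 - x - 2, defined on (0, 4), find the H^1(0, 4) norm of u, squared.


||u||_{H^1}^2 = 51308/15

The H^1 norm (squared) on an interval (0, L) is
  ||u||_{H^1}^2 = ∫_0^L u(x)^2 dx + ∫_0^L u'(x)^2 dx.
Compute u'(x) = -6*x - 1.
Then u(x)^2 = 9*x**4 + 6*x**3 + 13*x**2 + 4*x + 4 and u'(x)^2 = 36*x**2 + 12*x + 1.
Integrate each monomial from 0 to 4 using ∫_0^4 c·x^n dx = c·4^(n+1)/(n+1):
  ∫_0^4 u(x)^2 dx = ∫_0^4 (9*x^4 + 6*x^3 + 13*x^2 + 4*x + 4) dx. Term by term:
    ∫_0^4 9*x^4 dx = 9216/5;  ∫_0^4 6*x^3 dx = 384;  ∫_0^4 13*x^2 dx = 832/3;
    ∫_0^4 4*x dx = 32;  ∫_0^4 4 dx = 16.
  Sum: 9216/5 + 384 + 832/3 + 32 + 16 = 38288/15.
  ∫_0^4 u'(x)^2 dx = ∫_0^4 (36*x^2 + 12*x + 1) dx. Term by term:
    ∫_0^4 36*x^2 dx = 768;  ∫_0^4 12*x dx = 96;  ∫_0^4 1 dx = 4.
  Sum: 768 + 96 + 4 = 868.
Adding: ||u||_{H^1}^2 = 38288/15 + 868 = 51308/15.


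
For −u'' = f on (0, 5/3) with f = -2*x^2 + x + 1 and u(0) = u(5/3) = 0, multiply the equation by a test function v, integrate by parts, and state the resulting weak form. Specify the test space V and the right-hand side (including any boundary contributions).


V = H^1_0(0, 5/3) (so v(0) = v(5/3) = 0); weak form: ∫_0^5/3 u'v' dx = ∫_0^5/3 (-2*x^2 + x + 1) v dx for all v ∈ V.

Multiply both sides by a test function v and integrate from 0 to 5/3:
  ∫_0^5/3 −u''(x) v(x) dx = ∫_0^5/3 f(x) v(x) dx.
Integrate the LHS by parts once:
  ∫_0^5/3 −u'' v dx = −[u'(x) v(x)]_0^5/3 + ∫_0^5/3 u'(x) v'(x) dx.
Thus ∫_0^5/3 u'(x) v'(x) dx = ∫_0^5/3 f(x) v(x) dx + [u'(x) v(x)]_0^5/3.
Choose V so that boundary terms are either known or forced to vanish.
u is Dirichlet: u(0) = u(5/3) = 0. Let V = H^1_0(0, 5/3); then v(0) = v(5/3) = 0, and [u' v]_0^5/3 = 0.
Weak formulation: find u (satisfying any essential BC) such that ∫_0^5/3 u'(x) v'(x) dx = ∫_0^5/3 f v dx for all v ∈ V.
Substituting f(x) = -2*x^2 + x + 1, the right-hand side is ∫_0^5/3 (-2*x^2 + x + 1) v dx.


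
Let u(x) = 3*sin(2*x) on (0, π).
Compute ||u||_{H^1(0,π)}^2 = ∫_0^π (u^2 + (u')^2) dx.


||u||_{H^1(0,π)}^2 = 45*π/2

u'(x) = 6*cos(2*x).
Expand u² and (u')² and integrate term by term on (0, π), using: for integers n ≥ 1, ∫_0^π sin²(nx) dx = ∫_0^π cos²(nx) dx = π/2; for n ≠ n', ∫_0^π sin(nx)sin(n'x) dx = ∫_0^π cos(nx)cos(n'x) dx = 0; and by product-to-sum, ∫_0^π sin(nx)cos(n'x) dx = ½∫_0^π [sin((n+n')x) + sin((n−n')x)] dx, which is 0 when n+n' is even and 2n/(n²−n'²) when n+n' is odd (it need not vanish on (0, π)).
  u² squared terms: (3)²·∫sin(2x)² dx = 9·π/2 = 9*π/2.
  So ∫_0^π u² dx = 9*π/2.
  (u')² squared terms: (6)²·∫cos(2x)² dx = 36·π/2 = 18*π.
  So ∫_0^π (u')² dx = 18*π.
||u||_{H^1}^2 = (9*π/2) + (18*π) = 45*π/2.


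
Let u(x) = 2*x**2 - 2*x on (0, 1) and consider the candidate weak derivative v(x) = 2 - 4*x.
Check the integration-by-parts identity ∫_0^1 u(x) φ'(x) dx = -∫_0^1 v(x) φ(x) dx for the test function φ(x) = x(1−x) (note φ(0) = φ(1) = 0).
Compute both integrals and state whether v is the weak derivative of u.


LHS = 0, RHS = 0. No, v is not the weak derivative of u.

u(x) = 2*x**2 - 2*x, classical derivative u'(x) = 4*x - 2.
φ(x) = x(1−x), so φ'(x) = 1 - 2*x.
Note φ(0) = φ(1) = 0, so the boundary term u·φ vanishes.
LHS = ∫_0^1 u(x) φ'(x) dx = ∫_0^1 (-4*x^3 + 6*x^2 - 2*x) dx. Term by term:
  ∫_0^1 -4*x^3 dx = -1;  ∫_0^1 6*x^2 dx = 2;  ∫_0^1 -2*x dx = -1.
Sum: -1 + 2 − 1 = 0.
So LHS = 0.
∫_0^1 v(x) φ(x) dx = ∫_0^1 (4*x^3 - 6*x^2 + 2*x) dx. Term by term:
  ∫_0^1 4*x^3 dx = 1;  ∫_0^1 -6*x^2 dx = -2;  ∫_0^1 2*x dx = 1.
Sum: 1 − 2 + 1 = 0.
So RHS = -∫_0^1 v(x) φ(x) dx = 0.
LHS = RHS, so the identity holds for this particular φ. But this is necessary, not sufficient: a weak derivative must satisfy the identity for EVERY test function in C_c^∞(0, 1).
Here u is smooth, so its weak derivative equals its classical derivative u'(x) = 4*x - 2. Since v(x) = 2 - 4*x ≠ u'(x), v is NOT the weak derivative of u — the agreement for this single φ is a coincidence (the difference v − u' happens to be L²-orthogonal to this φ).


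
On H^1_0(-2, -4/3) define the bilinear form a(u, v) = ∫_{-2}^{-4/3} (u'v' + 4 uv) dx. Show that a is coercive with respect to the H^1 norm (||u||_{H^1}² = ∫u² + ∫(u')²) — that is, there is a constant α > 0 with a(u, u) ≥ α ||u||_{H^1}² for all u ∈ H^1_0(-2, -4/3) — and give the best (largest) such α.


α = 1

Coercivity of a(·,·) on H^1_0(-2, -4/3) means a(u, u) ≥ α ||u||_{H^1}² for every u ∈ H^1_0.
The interval has length L = 2/3, and Poincaré/coercivity depend only on L. Here a(u, u) = ∫(u')² + (4)·∫u².
Here c = 4 ≥ 1, so a(u,u) = ∫(u')² + c∫u² ≥ ∫(u')² + ∫u² = ||u||_{H^1}², i.e. α = 1 works. No larger α is possible: a(u,u) ≥ α||u||_{H^1}² means (1−α)∫(u')² ≥ (α−c)∫u², and for the modes u_n = sin(nπ(x−x₀)/L) (x₀ the left endpoint) one has ∫u_n²/∫(u_n')² = (L/(nπ))² → 0, so a(u_n,u_n)/||u_n||_{H^1}² → 1. Hence the optimal constant is α = 1.
Therefore α = 1.


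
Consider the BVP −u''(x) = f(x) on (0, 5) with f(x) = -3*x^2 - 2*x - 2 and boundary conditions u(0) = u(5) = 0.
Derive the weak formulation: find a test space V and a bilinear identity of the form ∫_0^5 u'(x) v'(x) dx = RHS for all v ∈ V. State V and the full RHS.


V = H^1_0(0, 5) (so v(0) = v(5) = 0); weak form: ∫_0^5 u'v' dx = ∫_0^5 (-3*x^2 - 2*x - 2) v dx for all v ∈ V.

Multiply both sides by a test function v and integrate from 0 to 5:
  ∫_0^5 −u''(x) v(x) dx = ∫_0^5 f(x) v(x) dx.
Integrate the LHS by parts once:
  ∫_0^5 −u'' v dx = −[u'(x) v(x)]_0^5 + ∫_0^5 u'(x) v'(x) dx.
Thus ∫_0^5 u'(x) v'(x) dx = ∫_0^5 f(x) v(x) dx + [u'(x) v(x)]_0^5.
Choose V so that boundary terms are either known or forced to vanish.
u is Dirichlet: u(0) = u(5) = 0. Let V = H^1_0(0, 5); then v(0) = v(5) = 0, and [u' v]_0^5 = 0.
Weak formulation: find u (satisfying any essential BC) such that ∫_0^5 u'(x) v'(x) dx = ∫_0^5 f v dx for all v ∈ V.
Substituting f(x) = -3*x^2 - 2*x - 2, the right-hand side is ∫_0^5 (-3*x^2 - 2*x - 2) v dx.


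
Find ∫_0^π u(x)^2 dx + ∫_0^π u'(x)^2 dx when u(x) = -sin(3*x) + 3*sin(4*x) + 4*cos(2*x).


||u||_{H^1(0,π)}^2 = -48 + 243*π/2

u'(x) = -8*sin(2*x) - 3*cos(3*x) + 12*cos(4*x).
Expand u² and (u')² and integrate term by term on (0, π), using: for integers n ≥ 1, ∫_0^π sin²(nx) dx = ∫_0^π cos²(nx) dx = π/2; for n ≠ n', ∫_0^π sin(nx)sin(n'x) dx = ∫_0^π cos(nx)cos(n'x) dx = 0; and by product-to-sum, ∫_0^π sin(nx)cos(n'x) dx = ½∫_0^π [sin((n+n')x) + sin((n−n')x)] dx, which is 0 when n+n' is even and 2n/(n²−n'²) when n+n' is odd (it need not vanish on (0, π)).
  u² squared terms: (-1)²·∫sin(3x)² dx = 1·π/2 = π/2;  (3)²·∫sin(4x)² dx = 9·π/2 = 9*π/2;  (4)²·∫cos(2x)² dx = 16·π/2 = 8*π.
  u² cross terms: 2·(-1)·(3)·∫sin(3x)·sin(4x) dx = -6·(0) = 0;  2·(-1)·(4)·∫sin(3x)·cos(2x) dx = -8·(6/5) = -48/5;  2·(3)·(4)·∫sin(4x)·cos(2x) dx = 24·(0) = 0.
  So ∫_0^π u² dx = π/2 + 9*π/2 + 8*π + 0 − 48/5 + 0 = -48/5 + 13*π.
  (u')² squared terms: (-8)²·∫sin(2x)² dx = 64·π/2 = 32*π;  (-3)²·∫cos(3x)² dx = 9·π/2 = 9*π/2;  (12)²·∫cos(4x)² dx = 144·π/2 = 72*π.
  (u')² cross terms: 2·(-8)·(-3)·∫sin(2x)·cos(3x) dx = 48·(-4/5) = -192/5;  2·(-8)·(12)·∫sin(2x)·cos(4x) dx = -192·(0) = 0;  2·(-3)·(12)·∫cos(3x)·cos(4x) dx = -72·(0) = 0.
  So ∫_0^π (u')² dx = 32*π + 9*π/2 + 72*π − 192/5 + 0 + 0 = -192/5 + 217*π/2.
||u||_{H^1}^2 = (-48/5 + 13*π) + (-192/5 + 217*π/2) = -48 + 243*π/2.


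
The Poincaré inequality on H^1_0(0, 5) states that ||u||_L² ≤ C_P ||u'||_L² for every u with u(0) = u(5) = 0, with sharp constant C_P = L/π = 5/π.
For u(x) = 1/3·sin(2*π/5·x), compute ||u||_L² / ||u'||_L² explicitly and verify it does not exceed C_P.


||u||_L² / ||u'||_L² = 5/(2*π) < C_P = 5/π.

u(x) = 1/3·sin(2*π/5·x), so u'(x) = 2*π*cos(2*π*x/5)/15.
Writing u(x) = A·sin(kπx/L) with A = 1/3 and k = 2, use ∫_0^L sin²(kπx/L) dx = L/2 and ∫_0^L cos²(kπx/L) dx = L/2.
u² = 1/9·sin²(2*π/5·x) and (u')² = 4*π^2/225·cos²(2*π/5·x), and each of sin², cos² integrates to L/2 = 5/2 over (0, 5).
∫_0^5 u² dx = 5/18, so ||u||_L² = sqrt(10)/6.
∫_0^5 (u')² dx = 2*π^2/45, so ||u'||_L² = sqrt(10)*π/15.
Ratio ||u||_L² / ||u'||_L² = 5/(2*π).
Sharp Poincaré constant on H^1_0(0, 5) is C_P = L/π = 5/π, achieved by sin(π/5·x).
This is the k = 2 harmonic; the ratio L/(kπ) is strictly less than C_P = L/π, consistent with the sharp inequality ||u||_L² ≤ C_P ||u'||_L².


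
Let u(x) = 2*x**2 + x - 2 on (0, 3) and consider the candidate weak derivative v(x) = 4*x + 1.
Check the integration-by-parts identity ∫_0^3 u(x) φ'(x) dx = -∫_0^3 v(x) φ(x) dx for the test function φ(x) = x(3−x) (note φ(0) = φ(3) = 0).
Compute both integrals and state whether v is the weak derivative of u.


LHS = -63/2, RHS = -63/2. Yes, v = u' weakly.

u(x) = 2*x**2 + x - 2, classical derivative u'(x) = 4*x + 1.
φ(x) = x(3−x), so φ'(x) = 3 - 2*x.
Note φ(0) = φ(3) = 0, so the boundary term u·φ vanishes.
LHS = ∫_0^3 u(x) φ'(x) dx = ∫_0^3 (-4*x^3 + 4*x^2 + 7*x - 6) dx. Term by term:
  ∫_0^3 -4*x^3 dx = -81;  ∫_0^3 4*x^2 dx = 36;  ∫_0^3 7*x dx = 63/2;
  ∫_0^3 -6 dx = -18.
Sum: -81 + 36 + 63/2 − 18 = -63/2.
So LHS = -63/2.
∫_0^3 v(x) φ(x) dx = ∫_0^3 (-4*x^3 + 11*x^2 + 3*x) dx. Term by term:
  ∫_0^3 -4*x^3 dx = -81;  ∫_0^3 11*x^2 dx = 99;  ∫_0^3 3*x dx = 27/2.
Sum: -81 + 99 + 27/2 = 63/2.
So RHS = -∫_0^3 v(x) φ(x) dx = -63/2.
LHS = RHS, so the identity holds for this test φ.
Moreover u is smooth here and v(x) = u'(x) = 4*x + 1 pointwise, so the identity holds for every test function. Hence v is the weak derivative of u.


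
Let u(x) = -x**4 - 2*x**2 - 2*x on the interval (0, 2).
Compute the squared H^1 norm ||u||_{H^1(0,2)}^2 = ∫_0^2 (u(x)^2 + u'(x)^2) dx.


||u||_{H^1}^2 = 278776/315

The H^1 norm (squared) on an interval (0, L) is
  ||u||_{H^1}^2 = ∫_0^L u(x)^2 dx + ∫_0^L u'(x)^2 dx.
Compute u'(x) = -4*x**3 - 4*x - 2.
Then u(x)^2 = x**8 + 4*x**6 + 4*x**5 + 4*x**4 + 8*x**3 + 4*x**2 and u'(x)^2 = 16*x**6 + 32*x**4 + 16*x**3 + 16*x**2 + 16*x + 4.
Integrate each monomial from 0 to 2 using ∫_0^2 c·x^n dx = c·2^(n+1)/(n+1):
  ∫_0^2 u(x)^2 dx = ∫_0^2 (x^8 + 4*x^6 + 4*x^5 + 4*x^4 + 8*x^3 + 4*x^2) dx. Term by term:
    ∫_0^2 x^8 dx = 512/9;  ∫_0^2 4*x^6 dx = 512/7;  ∫_0^2 4*x^5 dx = 128/3;
    ∫_0^2 4*x^4 dx = 128/5;  ∫_0^2 8*x^3 dx = 32;  ∫_0^2 4*x^2 dx = 32/3.
  Sum: 512/9 + 512/7 + 128/3 + 128/5 + 32 + 32/3 = 75904/315.
  ∫_0^2 u'(x)^2 dx = ∫_0^2 (16*x^6 + 32*x^4 + 16*x^3 + 16*x^2 + 16*x + 4) dx. Term by term:
    ∫_0^2 16*x^6 dx = 2048/7;  ∫_0^2 32*x^4 dx = 1024/5;  ∫_0^2 16*x^3 dx = 64;
    ∫_0^2 16*x^2 dx = 128/3;  ∫_0^2 16*x dx = 32;  ∫_0^2 4 dx = 8.
  Sum: 2048/7 + 1024/5 + 64 + 128/3 + 32 + 8 = 67624/105.
Adding: ||u||_{H^1}^2 = 75904/315 + 67624/105 = 278776/315.


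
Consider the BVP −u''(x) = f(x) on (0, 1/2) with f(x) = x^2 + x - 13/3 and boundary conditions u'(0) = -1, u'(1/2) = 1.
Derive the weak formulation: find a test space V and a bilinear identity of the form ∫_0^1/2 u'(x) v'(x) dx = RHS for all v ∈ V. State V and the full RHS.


V = H^1(0, 1/2) (v unrestricted at boundary; u is determined up to an additive constant); weak form: ∫_0^1/2 u'v' dx = ∫_0^1/2 (x^2 + x - 13/3) v dx + v(1/2) + v(0) for all v ∈ V.

Multiply both sides by a test function v and integrate from 0 to 1/2:
  ∫_0^1/2 −u''(x) v(x) dx = ∫_0^1/2 f(x) v(x) dx.
Integrate the LHS by parts once:
  ∫_0^1/2 −u'' v dx = −[u'(x) v(x)]_0^1/2 + ∫_0^1/2 u'(x) v'(x) dx.
Thus ∫_0^1/2 u'(x) v'(x) dx = ∫_0^1/2 f(x) v(x) dx + [u'(x) v(x)]_0^1/2.
Choose V so that boundary terms are either known or forced to vanish.
u has inhomogeneous Neumann u'(0) = -1, u'(1/2) = 1. [u' v]_0^1/2 = (1)·v(1/2) − (-1)·v(0) = v(1/2) + v(0). Take V = H^1(0, 1/2); boundary term becomes part of RHS.
Weak formulation: find u (satisfying any essential BC) such that ∫_0^1/2 u'(x) v'(x) dx = ∫_0^1/2 f v dx + v(1/2) + v(0) for all v ∈ V (Neumann data are natural BCs: they enter the RHS as boundary terms).
Substituting f(x) = x^2 + x - 13/3, the right-hand side is ∫_0^1/2 (x^2 + x - 13/3) v dx + v(1/2) + v(0).
Compatibility check (pure Neumann): taking v ≡ 1 ∈ V gives 0 = ∫_0^1/2 f dx + (1) − (-1), i.e. ∫_0^1/2 f dx must equal u'(0) − u'(1/2) = -2. Indeed ∫_0^1/2 (x^2 + x - 13/3) dx = -2, so the data are compatible. The solution is then unique only up to an additive constant (fix it e.g. by requiring ∫_0^1/2 u dx = 0).


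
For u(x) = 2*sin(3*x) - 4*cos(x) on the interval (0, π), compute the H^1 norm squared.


||u||_{H^1(0,π)}^2 = 36*π

u'(x) = 4*sin(x) + 6*cos(3*x).
Expand u² and (u')² and integrate term by term on (0, π), using: for integers n ≥ 1, ∫_0^π sin²(nx) dx = ∫_0^π cos²(nx) dx = π/2; for n ≠ n', ∫_0^π sin(nx)sin(n'x) dx = ∫_0^π cos(nx)cos(n'x) dx = 0; and by product-to-sum, ∫_0^π sin(nx)cos(n'x) dx = ½∫_0^π [sin((n+n')x) + sin((n−n')x)] dx, which is 0 when n+n' is even and 2n/(n²−n'²) when n+n' is odd (it need not vanish on (0, π)).
  u² squared terms: (-4)²·∫cos(x)² dx = 16·π/2 = 8*π;  (2)²·∫sin(3x)² dx = 4·π/2 = 2*π.
  u² cross terms: 2·(-4)·(2)·∫cos(x)·sin(3x) dx = -16·(0) = 0.
  So ∫_0^π u² dx = 8*π + 2*π + 0 = 10*π.
  (u')² squared terms: (4)²·∫sin(x)² dx = 16·π/2 = 8*π;  (6)²·∫cos(3x)² dx = 36·π/2 = 18*π.
  (u')² cross terms: 2·(4)·(6)·∫sin(x)·cos(3x) dx = 48·(0) = 0.
  So ∫_0^π (u')² dx = 8*π + 18*π + 0 = 26*π.
||u||_{H^1}^2 = (10*π) + (26*π) = 36*π.


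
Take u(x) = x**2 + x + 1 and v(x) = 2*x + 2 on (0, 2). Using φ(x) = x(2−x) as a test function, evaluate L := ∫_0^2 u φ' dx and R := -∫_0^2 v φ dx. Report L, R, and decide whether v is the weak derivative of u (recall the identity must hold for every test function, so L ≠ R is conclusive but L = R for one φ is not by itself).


LHS = -4, RHS = -16/3. No, v is not the weak derivative of u.

u(x) = x**2 + x + 1, classical derivative u'(x) = 2*x + 1.
φ(x) = x(2−x), so φ'(x) = 2 - 2*x.
Note φ(0) = φ(2) = 0, so the boundary term u·φ vanishes.
LHS = ∫_0^2 u(x) φ'(x) dx = ∫_0^2 (2 - 2*x^3) dx. Term by term:
  ∫_0^2 -2*x^3 dx = -8;  ∫_0^2 2 dx = 4.
Sum: -8 + 4 = -4.
So LHS = -4.
∫_0^2 v(x) φ(x) dx = ∫_0^2 (-2*x^3 + 2*x^2 + 4*x) dx. Term by term:
  ∫_0^2 -2*x^3 dx = -8;  ∫_0^2 2*x^2 dx = 16/3;  ∫_0^2 4*x dx = 8.
Sum: -8 + 16/3 + 8 = 16/3.
So RHS = -∫_0^2 v(x) φ(x) dx = -16/3.
LHS − RHS = 4/3 ≠ 0, so the identity fails.
(For a valid weak derivative the identity must hold for EVERY test function, in particular this one. The failure shows v is NOT the weak derivative of u.)
Correct weak derivative would be u'(x) = 2*x + 1.


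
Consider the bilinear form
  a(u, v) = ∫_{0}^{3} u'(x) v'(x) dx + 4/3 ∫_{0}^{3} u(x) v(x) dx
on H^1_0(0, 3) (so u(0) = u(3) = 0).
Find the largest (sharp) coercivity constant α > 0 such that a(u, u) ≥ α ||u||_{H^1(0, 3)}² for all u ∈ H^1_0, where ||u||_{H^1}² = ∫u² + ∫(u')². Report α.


α = 1

Coercivity of a(·,·) on H^1_0(0, 3) means a(u, u) ≥ α ||u||_{H^1}² for every u ∈ H^1_0.
The interval has length L = 3, and Poincaré/coercivity depend only on L. Here a(u, u) = ∫(u')² + (4/3)·∫u².
Here c = 4/3 ≥ 1, so a(u,u) = ∫(u')² + c∫u² ≥ ∫(u')² + ∫u² = ||u||_{H^1}², i.e. α = 1 works. No larger α is possible: a(u,u) ≥ α||u||_{H^1}² means (1−α)∫(u')² ≥ (α−c)∫u², and for the modes u_n = sin(nπ(x−x₀)/L) (x₀ the left endpoint) one has ∫u_n²/∫(u_n')² = (L/(nπ))² → 0, so a(u_n,u_n)/||u_n||_{H^1}² → 1. Hence the optimal constant is α = 1.
Therefore α = 1.


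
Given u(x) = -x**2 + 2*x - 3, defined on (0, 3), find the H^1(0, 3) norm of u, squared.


||u||_{H^1}^2 = 213/5

The H^1 norm (squared) on an interval (0, L) is
  ||u||_{H^1}^2 = ∫_0^L u(x)^2 dx + ∫_0^L u'(x)^2 dx.
Compute u'(x) = 2 - 2*x.
Then u(x)^2 = x**4 - 4*x**3 + 10*x**2 - 12*x + 9 and u'(x)^2 = 4*x**2 - 8*x + 4.
Integrate each monomial from 0 to 3 using ∫_0^3 c·x^n dx = c·3^(n+1)/(n+1):
  ∫_0^3 u(x)^2 dx = ∫_0^3 (x^4 - 4*x^3 + 10*x^2 - 12*x + 9) dx. Term by term:
    ∫_0^3 x^4 dx = 243/5;  ∫_0^3 -4*x^3 dx = -81;  ∫_0^3 10*x^2 dx = 90;
    ∫_0^3 -12*x dx = -54;  ∫_0^3 9 dx = 27.
  Sum: 243/5 − 81 + 90 − 54 + 27 = 153/5.
  ∫_0^3 u'(x)^2 dx = ∫_0^3 (4*x^2 - 8*x + 4) dx. Term by term:
    ∫_0^3 4*x^2 dx = 36;  ∫_0^3 -8*x dx = -36;  ∫_0^3 4 dx = 12.
  Sum: 36 − 36 + 12 = 12.
Adding: ||u||_{H^1}^2 = 153/5 + 12 = 213/5.


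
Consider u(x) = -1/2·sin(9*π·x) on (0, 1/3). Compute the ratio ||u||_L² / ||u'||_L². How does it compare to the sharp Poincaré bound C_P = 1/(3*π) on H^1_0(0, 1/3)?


||u||_L² / ||u'||_L² = 1/(9*π) < C_P = 1/(3*π).

u(x) = -1/2·sin(9*π·x), so u'(x) = -9*π*cos(9*π*x)/2.
Writing u(x) = A·sin(kπx/L) with A = -1/2 and k = 3, use ∫_0^L sin²(kπx/L) dx = L/2 and ∫_0^L cos²(kπx/L) dx = L/2.
u² = 1/4·sin²(9*π·x) and (u')² = 81*π^2/4·cos²(9*π·x), and each of sin², cos² integrates to L/2 = 1/6 over (0, 1/3).
∫_0^1/3 u² dx = 1/24, so ||u||_L² = sqrt(6)/12.
∫_0^1/3 (u')² dx = 27*π^2/8, so ||u'||_L² = 3*sqrt(6)*π/4.
Ratio ||u||_L² / ||u'||_L² = 1/(9*π).
Sharp Poincaré constant on H^1_0(0, 1/3) is C_P = L/π = 1/(3*π), achieved by sin(3*π·x).
This is the k = 3 harmonic; the ratio L/(kπ) is strictly less than C_P = L/π, consistent with the sharp inequality ||u||_L² ≤ C_P ||u'||_L².


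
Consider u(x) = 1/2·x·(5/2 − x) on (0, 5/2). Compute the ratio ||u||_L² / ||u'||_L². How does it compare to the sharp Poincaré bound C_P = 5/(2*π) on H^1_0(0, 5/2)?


||u||_L² / ||u'||_L² = sqrt(10)/4 < C_P = 5/(2*π).

u(x) = 1/2·x·(5/2 − x), so u'(x) = 5/4 - x.
u(x) = 1/2·x·(5/2 − x) vanishes at x = 0 and x = 5/2, so u ∈ H^1_0(0, 5/2). Differentiate via the product rule and integrate the resulting polynomials term by term.
  ∫_0^5/2 u² dx = ∫_0^5/2 (x^4/4 - 5*x^3/4 + 25*x^2/16) dx. Term by term:
    ∫_0^5/2 x^4/4 dx = 625/128;  ∫_0^5/2 -5*x^3/4 dx = -3125/256;  ∫_0^5/2 25*x^2/16 dx = 3125/384.
  Sum: 625/128 − 3125/256 + 3125/384 = 625/768.
  ∫_0^5/2 (u')² dx = ∫_0^5/2 (x^2 - 5*x/2 + 25/16) dx. Term by term:
    ∫_0^5/2 x^2 dx = 125/24;  ∫_0^5/2 -5*x/2 dx = -125/16;  ∫_0^5/2 25/16 dx = 125/32.
  Sum: 125/24 − 125/16 + 125/32 = 125/96.
∫_0^5/2 u² dx = 625/768, so ||u||_L² = 25*sqrt(3)/48.
∫_0^5/2 (u')² dx = 125/96, so ||u'||_L² = 5*sqrt(30)/24.
Ratio ||u||_L² / ||u'||_L² = sqrt(10)/4.
Sharp Poincaré constant on H^1_0(0, 5/2) is C_P = L/π = 5/(2*π), achieved by sin(2*π/5·x).
A polynomial bump cannot attain the sharp Poincaré constant (only the first sine eigenfunction does), so the ratio is strictly less than C_P, consistent with ||u||_L² ≤ C_P ||u'||_L².


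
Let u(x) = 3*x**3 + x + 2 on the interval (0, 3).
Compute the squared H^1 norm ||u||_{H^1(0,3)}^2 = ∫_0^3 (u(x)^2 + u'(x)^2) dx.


||u||_{H^1}^2 = 262047/35

The H^1 norm (squared) on an interval (0, L) is
  ||u||_{H^1}^2 = ∫_0^L u(x)^2 dx + ∫_0^L u'(x)^2 dx.
Compute u'(x) = 9*x**2 + 1.
Then u(x)^2 = 9*x**6 + 6*x**4 + 12*x**3 + x**2 + 4*x + 4 and u'(x)^2 = 81*x**4 + 18*x**2 + 1.
Integrate each monomial from 0 to 3 using ∫_0^3 c·x^n dx = c·3^(n+1)/(n+1):
  ∫_0^3 u(x)^2 dx = ∫_0^3 (9*x^6 + 6*x^4 + 12*x^3 + x^2 + 4*x + 4) dx. Term by term:
    ∫_0^3 9*x^6 dx = 19683/7;  ∫_0^3 6*x^4 dx = 1458/5;  ∫_0^3 12*x^3 dx = 243;
    ∫_0^3 x^2 dx = 9;  ∫_0^3 4*x dx = 18;  ∫_0^3 4 dx = 12.
  Sum: 19683/7 + 1458/5 + 243 + 9 + 18 + 12 = 118491/35.
  ∫_0^3 u'(x)^2 dx = ∫_0^3 (81*x^4 + 18*x^2 + 1) dx. Term by term:
    ∫_0^3 81*x^4 dx = 19683/5;  ∫_0^3 18*x^2 dx = 162;  ∫_0^3 1 dx = 3.
  Sum: 19683/5 + 162 + 3 = 20508/5.
Adding: ||u||_{H^1}^2 = 118491/35 + 20508/5 = 262047/35.


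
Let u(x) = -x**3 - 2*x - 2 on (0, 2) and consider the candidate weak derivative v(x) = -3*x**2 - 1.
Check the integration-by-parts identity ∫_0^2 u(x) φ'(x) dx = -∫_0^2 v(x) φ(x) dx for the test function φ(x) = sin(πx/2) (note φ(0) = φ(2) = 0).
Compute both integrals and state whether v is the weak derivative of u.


LHS = -96/π^3 + 32/π, RHS = -96/π^3 + 28/π. No, v is not the weak derivative of u.

u(x) = -x**3 - 2*x - 2, classical derivative u'(x) = -3*x**2 - 2.
φ(x) = sin(πx/2), so φ'(x) = π*cos(π*x/2)/2.
Note φ(0) = φ(2) = 0, so the boundary term u·φ vanishes.
LHS = ∫_0^2 u(x) φ'(x) dx = ∫_0^2 (-π*x^3*cos(π*x/2)/2 - π*x*cos(π*x/2) - π*cos(π*x/2)) dx. Term by term:
  ∫_0^2 -π*cos(π*x/2) dx = 0;  ∫_0^2 -π*x*cos(π*x/2) dx = 8/π;  ∫_0^2 -π*x^3*cos(π*x/2)/2 dx = -96/π^3 + 24/π.
Sum: 0 + 8/π + -96/π^3 + 24/π = -96/π^3 + 32/π.
So LHS = -96/π^3 + 32/π.
∫_0^2 v(x) φ(x) dx = ∫_0^2 (-3*x^2*sin(π*x/2) - sin(π*x/2)) dx. Term by term:
  ∫_0^2 -sin(π*x/2) dx = -4/π;  ∫_0^2 -3*x^2*sin(π*x/2) dx = -24/π + 96/π^3.
Sum: -4/π + -24/π + 96/π^3 = -28/π + 96/π^3.
So RHS = -∫_0^2 v(x) φ(x) dx = -96/π^3 + 28/π.
LHS − RHS = 4/π ≠ 0, so the identity fails.
(For a valid weak derivative the identity must hold for EVERY test function, in particular this one. The failure shows v is NOT the weak derivative of u.)
Correct weak derivative would be u'(x) = -3*x**2 - 2.


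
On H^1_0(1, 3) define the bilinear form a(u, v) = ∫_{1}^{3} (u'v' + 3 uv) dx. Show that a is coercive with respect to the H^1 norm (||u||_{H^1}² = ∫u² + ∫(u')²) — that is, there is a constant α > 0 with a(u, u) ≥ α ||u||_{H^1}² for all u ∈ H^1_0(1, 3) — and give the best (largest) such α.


α = 1

Coercivity of a(·,·) on H^1_0(1, 3) means a(u, u) ≥ α ||u||_{H^1}² for every u ∈ H^1_0.
The interval has length L = 2, and Poincaré/coercivity depend only on L. Here a(u, u) = ∫(u')² + (3)·∫u².
Here c = 3 ≥ 1, so a(u,u) = ∫(u')² + c∫u² ≥ ∫(u')² + ∫u² = ||u||_{H^1}², i.e. α = 1 works. No larger α is possible: a(u,u) ≥ α||u||_{H^1}² means (1−α)∫(u')² ≥ (α−c)∫u², and for the modes u_n = sin(nπ(x−x₀)/L) (x₀ the left endpoint) one has ∫u_n²/∫(u_n')² = (L/(nπ))² → 0, so a(u_n,u_n)/||u_n||_{H^1}² → 1. Hence the optimal constant is α = 1.
Therefore α = 1.


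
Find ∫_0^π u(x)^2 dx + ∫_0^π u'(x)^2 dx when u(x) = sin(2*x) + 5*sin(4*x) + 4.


||u||_{H^1(0,π)}^2 = 231*π

u'(x) = 2*cos(2*x) + 20*cos(4*x).
Expand u² and (u')² and integrate term by term on (0, π), using: for integers n ≥ 1, ∫_0^π sin²(nx) dx = ∫_0^π cos²(nx) dx = π/2; for n ≠ n', ∫_0^π sin(nx)sin(n'x) dx = ∫_0^π cos(nx)cos(n'x) dx = 0; and by product-to-sum, ∫_0^π sin(nx)cos(n'x) dx = ½∫_0^π [sin((n+n')x) + sin((n−n')x)] dx, which is 0 when n+n' is even and 2n/(n²−n'²) when n+n' is odd (it need not vanish on (0, π)). For the constant mode: ∫_0^π 1 dx = π, ∫_0^π cos(nx) dx = 0, ∫_0^π sin(nx) dx = (1−(−1)^n)/n.
  u² squared terms: (4)²·∫1 dx = 16·π = 16*π;  (5)²·∫sin(4x)² dx = 25·π/2 = 25*π/2;  (1)²·∫sin(2x)² dx = 1·π/2 = π/2.
  u² cross terms: 2·(4)·(5)·∫1·sin(4x) dx = 40·(0) = 0;  2·(4)·(1)·∫1·sin(2x) dx = 8·(0) = 0;  2·(5)·(1)·∫sin(4x)·sin(2x) dx = 10·(0) = 0.
  So ∫_0^π u² dx = 16*π + 25*π/2 + π/2 + 0 + 0 + 0 = 29*π.
  (u')² squared terms: (2)²·∫cos(2x)² dx = 4·π/2 = 2*π;  (20)²·∫cos(4x)² dx = 400·π/2 = 200*π.
  (u')² cross terms: 2·(2)·(20)·∫cos(2x)·cos(4x) dx = 80·(0) = 0.
  So ∫_0^π (u')² dx = 2*π + 200*π + 0 = 202*π.
||u||_{H^1}^2 = (29*π) + (202*π) = 231*π.


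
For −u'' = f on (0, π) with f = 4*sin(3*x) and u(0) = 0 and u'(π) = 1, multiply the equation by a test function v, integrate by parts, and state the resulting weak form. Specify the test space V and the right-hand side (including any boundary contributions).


V = {v ∈ H^1(0, π) : v(0) = 0} (test functions vanish at x = 0 where u is specified); weak form: ∫_0^π u'v' dx = ∫_0^π (4*sin(3*x)) v dx + v(π) for all v ∈ V.

Multiply both sides by a test function v and integrate from 0 to π:
  ∫_0^π −u''(x) v(x) dx = ∫_0^π f(x) v(x) dx.
Integrate the LHS by parts once:
  ∫_0^π −u'' v dx = −[u'(x) v(x)]_0^π + ∫_0^π u'(x) v'(x) dx.
Thus ∫_0^π u'(x) v'(x) dx = ∫_0^π f(x) v(x) dx + [u'(x) v(x)]_0^π.
Choose V so that boundary terms are either known or forced to vanish.
Mixed BC: u(0) = 0 (Dirichlet) and u'(π) = 1 (Neumann). Define V = {v ∈ H^1(0, π) : v(0) = 0}. Then [u' v]_0^π = u'(π)·v(π) − u'(0)·0 = v(π).
Weak formulation: find u (satisfying any essential BC) such that ∫_0^π u'(x) v'(x) dx = ∫_0^π f v dx + v(π) for all v ∈ V (Dirichlet at 0 absorbed into V; Neumann datum at x = π contributes the boundary term).
Substituting f(x) = 4*sin(3*x), the right-hand side is ∫_0^π (4*sin(3*x)) v dx + v(π).


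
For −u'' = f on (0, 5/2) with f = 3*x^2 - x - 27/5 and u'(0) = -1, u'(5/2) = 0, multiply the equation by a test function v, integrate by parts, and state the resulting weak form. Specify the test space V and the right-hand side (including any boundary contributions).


V = H^1(0, 5/2) (v unrestricted at boundary; u is determined up to an additive constant); weak form: ∫_0^5/2 u'v' dx = ∫_0^5/2 (3*x^2 - x - 27/5) v dx + v(0) for all v ∈ V.

Multiply both sides by a test function v and integrate from 0 to 5/2:
  ∫_0^5/2 −u''(x) v(x) dx = ∫_0^5/2 f(x) v(x) dx.
Integrate the LHS by parts once:
  ∫_0^5/2 −u'' v dx = −[u'(x) v(x)]_0^5/2 + ∫_0^5/2 u'(x) v'(x) dx.
Thus ∫_0^5/2 u'(x) v'(x) dx = ∫_0^5/2 f(x) v(x) dx + [u'(x) v(x)]_0^5/2.
Choose V so that boundary terms are either known or forced to vanish.
u has inhomogeneous Neumann u'(0) = -1, u'(5/2) = 0. [u' v]_0^5/2 = (0)·v(5/2) − (-1)·v(0) = v(0). Take V = H^1(0, 5/2); boundary term becomes part of RHS.
Weak formulation: find u (satisfying any essential BC) such that ∫_0^5/2 u'(x) v'(x) dx = ∫_0^5/2 f v dx + v(0) for all v ∈ V (Neumann data are natural BCs: they enter the RHS as boundary terms).
Substituting f(x) = 3*x^2 - x - 27/5, the right-hand side is ∫_0^5/2 (3*x^2 - x - 27/5) v dx + v(0).
Compatibility check (pure Neumann): taking v ≡ 1 ∈ V gives 0 = ∫_0^5/2 f dx + (0) − (-1), i.e. ∫_0^5/2 f dx must equal u'(0) − u'(5/2) = -1. Indeed ∫_0^5/2 (3*x^2 - x - 27/5) dx = -1, so the data are compatible. The solution is then unique only up to an additive constant (fix it e.g. by requiring ∫_0^5/2 u dx = 0).


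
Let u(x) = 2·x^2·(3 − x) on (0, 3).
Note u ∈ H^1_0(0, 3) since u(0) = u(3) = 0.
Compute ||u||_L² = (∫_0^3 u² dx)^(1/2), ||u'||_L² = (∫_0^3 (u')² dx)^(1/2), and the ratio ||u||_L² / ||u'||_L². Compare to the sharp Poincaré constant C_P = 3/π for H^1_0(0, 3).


||u||_L² / ||u'||_L² = 3*sqrt(14)/14 < C_P = 3/π.

u(x) = 2·x^2·(3 − x), so u'(x) = 6*x*(2 - x).
u(x) = 2·x^2·(3 − x) vanishes at x = 0 and x = 3, so u ∈ H^1_0(0, 3). Differentiate via the product rule and integrate the resulting polynomials term by term.
  ∫_0^3 u² dx = ∫_0^3 (4*x^6 - 24*x^5 + 36*x^4) dx. Term by term:
    ∫_0^3 4*x^6 dx = 8748/7;  ∫_0^3 -24*x^5 dx = -2916;  ∫_0^3 36*x^4 dx = 8748/5.
  Sum: 8748/7 − 2916 + 8748/5 = 2916/35.
  ∫_0^3 (u')² dx = ∫_0^3 (36*x^4 - 144*x^3 + 144*x^2) dx. Term by term:
    ∫_0^3 36*x^4 dx = 8748/5;  ∫_0^3 -144*x^3 dx = -2916;  ∫_0^3 144*x^2 dx = 1296.
  Sum: 8748/5 − 2916 + 1296 = 648/5.
∫_0^3 u² dx = 2916/35, so ||u||_L² = 54*sqrt(35)/35.
∫_0^3 (u')² dx = 648/5, so ||u'||_L² = 18*sqrt(10)/5.
Ratio ||u||_L² / ||u'||_L² = 3*sqrt(14)/14.
Sharp Poincaré constant on H^1_0(0, 3) is C_P = L/π = 3/π, achieved by sin(π/3·x).
A polynomial bump cannot attain the sharp Poincaré constant (only the first sine eigenfunction does), so the ratio is strictly less than C_P, consistent with ||u||_L² ≤ C_P ||u'||_L².


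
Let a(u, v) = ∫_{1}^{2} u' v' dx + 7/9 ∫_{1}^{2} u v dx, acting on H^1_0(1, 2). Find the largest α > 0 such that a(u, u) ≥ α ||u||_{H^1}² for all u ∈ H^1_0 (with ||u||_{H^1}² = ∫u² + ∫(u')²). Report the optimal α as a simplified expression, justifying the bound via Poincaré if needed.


α = (7/9 + π^2)/(1 + π^2)

Coercivity of a(·,·) on H^1_0(1, 2) means a(u, u) ≥ α ||u||_{H^1}² for every u ∈ H^1_0.
The interval has length L = 1, and Poincaré/coercivity depend only on L. Here a(u, u) = ∫(u')² + (7/9)·∫u².
Here 0 < c = 7/9 < 1. The condition a(u,u) ≥ α||u||_{H^1}² reads (1−α)∫(u')² ≥ (α−c)∫u². Any admissible α is ≤ 1 (rapidly oscillating u have ∫u²/∫(u')² → 0), and α = 1 would force 0 ≥ (1−c)∫u², impossible since c < 1; so 1−α > 0. By the sharp Poincaré inequality on H^1_0 of an interval of length L, ∫(u')² ≥ (π/L)²∫u² with equality for the first sine mode sin(π(x−x₀)/L) (x₀ the left endpoint), so the inequality holds for all u iff (1−α)(π/L)² ≥ α − c, i.e. α ≤ ((π/L)² + c)/((π/L)² + 1) = (1 + c(L/π)²)/(1 + (L/π)²). With (π/L)² = π^2 and c = 7/9, the largest admissible constant is α = ((π/L)² + c)/((π/L)² + 1).
Simplifying, α = (7/9 + π^2)/(1 + π^2).


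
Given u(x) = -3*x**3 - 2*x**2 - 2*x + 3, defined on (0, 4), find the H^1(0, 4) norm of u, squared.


||u||_{H^1}^2 = 5681908/105

The H^1 norm (squared) on an interval (0, L) is
  ||u||_{H^1}^2 = ∫_0^L u(x)^2 dx + ∫_0^L u'(x)^2 dx.
Compute u'(x) = -9*x**2 - 4*x - 2.
Then u(x)^2 = 9*x**6 + 12*x**5 + 16*x**4 - 10*x**3 - 8*x**2 - 12*x + 9 and u'(x)^2 = 81*x**4 + 72*x**3 + 52*x**2 + 16*x + 4.
Integrate each monomial from 0 to 4 using ∫_0^4 c·x^n dx = c·4^(n+1)/(n+1):
  ∫_0^4 u(x)^2 dx = ∫_0^4 (9*x^6 + 12*x^5 + 16*x^4 - 10*x^3 - 8*x^2 - 12*x + 9) dx. Term by term:
    ∫_0^4 9*x^6 dx = 147456/7;  ∫_0^4 12*x^5 dx = 8192;  ∫_0^4 16*x^4 dx = 16384/5;
    ∫_0^4 -10*x^3 dx = -640;  ∫_0^4 -8*x^2 dx = -512/3;  ∫_0^4 -12*x dx = -96;
    ∫_0^4 9 dx = 36.
  Sum: 147456/7 + 8192 + 16384/5 − 640 − 512/3 − 96 + 36 = 3324644/105.
  ∫_0^4 u'(x)^2 dx = ∫_0^4 (81*x^4 + 72*x^3 + 52*x^2 + 16*x + 4) dx. Term by term:
    ∫_0^4 81*x^4 dx = 82944/5;  ∫_0^4 72*x^3 dx = 4608;  ∫_0^4 52*x^2 dx = 3328/3;
    ∫_0^4 16*x dx = 128;  ∫_0^4 4 dx = 16.
  Sum: 82944/5 + 4608 + 3328/3 + 128 + 16 = 336752/15.
Adding: ||u||_{H^1}^2 = 3324644/105 + 336752/15 = 5681908/105.


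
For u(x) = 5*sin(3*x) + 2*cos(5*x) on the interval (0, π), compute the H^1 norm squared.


||u||_{H^1(0,π)}^2 = 177*π

u'(x) = -10*sin(5*x) + 15*cos(3*x).
Expand u² and (u')² and integrate term by term on (0, π), using: for integers n ≥ 1, ∫_0^π sin²(nx) dx = ∫_0^π cos²(nx) dx = π/2; for n ≠ n', ∫_0^π sin(nx)sin(n'x) dx = ∫_0^π cos(nx)cos(n'x) dx = 0; and by product-to-sum, ∫_0^π sin(nx)cos(n'x) dx = ½∫_0^π [sin((n+n')x) + sin((n−n')x)] dx, which is 0 when n+n' is even and 2n/(n²−n'²) when n+n' is odd (it need not vanish on (0, π)).
  u² squared terms: (2)²·∫cos(5x)² dx = 4·π/2 = 2*π;  (5)²·∫sin(3x)² dx = 25·π/2 = 25*π/2.
  u² cross terms: 2·(2)·(5)·∫cos(5x)·sin(3x) dx = 20·(0) = 0.
  So ∫_0^π u² dx = 2*π + 25*π/2 + 0 = 29*π/2.
  (u')² squared terms: (-10)²·∫sin(5x)² dx = 100·π/2 = 50*π;  (15)²·∫cos(3x)² dx = 225·π/2 = 225*π/2.
  (u')² cross terms: 2·(-10)·(15)·∫sin(5x)·cos(3x) dx = -300·(0) = 0.
  So ∫_0^π (u')² dx = 50*π + 225*π/2 + 0 = 325*π/2.
||u||_{H^1}^2 = (29*π/2) + (325*π/2) = 177*π.


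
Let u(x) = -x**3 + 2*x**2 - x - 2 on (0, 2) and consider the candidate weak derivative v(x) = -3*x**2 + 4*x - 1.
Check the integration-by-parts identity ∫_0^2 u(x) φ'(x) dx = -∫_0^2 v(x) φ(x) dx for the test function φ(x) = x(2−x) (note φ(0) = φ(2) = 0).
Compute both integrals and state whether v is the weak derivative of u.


LHS = 4/5, RHS = 4/5. Yes, v = u' weakly.

u(x) = -x**3 + 2*x**2 - x - 2, classical derivative u'(x) = -3*x**2 + 4*x - 1.
φ(x) = x(2−x), so φ'(x) = 2 - 2*x.
Note φ(0) = φ(2) = 0, so the boundary term u·φ vanishes.
LHS = ∫_0^2 u(x) φ'(x) dx = ∫_0^2 (2*x^4 - 6*x^3 + 6*x^2 + 2*x - 4) dx. Term by term:
  ∫_0^2 2*x^4 dx = 64/5;  ∫_0^2 -6*x^3 dx = -24;  ∫_0^2 6*x^2 dx = 16;
  ∫_0^2 2*x dx = 4;  ∫_0^2 -4 dx = -8.
Sum: 64/5 − 24 + 16 + 4 − 8 = 4/5.
So LHS = 4/5.
∫_0^2 v(x) φ(x) dx = ∫_0^2 (3*x^4 - 10*x^3 + 9*x^2 - 2*x) dx. Term by term:
  ∫_0^2 3*x^4 dx = 96/5;  ∫_0^2 -10*x^3 dx = -40;  ∫_0^2 9*x^2 dx = 24;
  ∫_0^2 -2*x dx = -4.
Sum: 96/5 − 40 + 24 − 4 = -4/5.
So RHS = -∫_0^2 v(x) φ(x) dx = 4/5.
LHS = RHS, so the identity holds for this test φ.
Moreover u is smooth here and v(x) = u'(x) = -3*x**2 + 4*x - 1 pointwise, so the identity holds for every test function. Hence v is the weak derivative of u.


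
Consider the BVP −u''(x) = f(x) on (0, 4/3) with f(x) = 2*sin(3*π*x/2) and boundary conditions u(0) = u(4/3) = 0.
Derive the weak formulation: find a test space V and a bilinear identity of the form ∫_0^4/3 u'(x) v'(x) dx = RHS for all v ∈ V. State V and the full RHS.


V = H^1_0(0, 4/3) (so v(0) = v(4/3) = 0); weak form: ∫_0^4/3 u'v' dx = ∫_0^4/3 (2*sin(3*π*x/2)) v dx for all v ∈ V.

Multiply both sides by a test function v and integrate from 0 to 4/3:
  ∫_0^4/3 −u''(x) v(x) dx = ∫_0^4/3 f(x) v(x) dx.
Integrate the LHS by parts once:
  ∫_0^4/3 −u'' v dx = −[u'(x) v(x)]_0^4/3 + ∫_0^4/3 u'(x) v'(x) dx.
Thus ∫_0^4/3 u'(x) v'(x) dx = ∫_0^4/3 f(x) v(x) dx + [u'(x) v(x)]_0^4/3.
Choose V so that boundary terms are either known or forced to vanish.
u is Dirichlet: u(0) = u(4/3) = 0. Let V = H^1_0(0, 4/3); then v(0) = v(4/3) = 0, and [u' v]_0^4/3 = 0.
Weak formulation: find u (satisfying any essential BC) such that ∫_0^4/3 u'(x) v'(x) dx = ∫_0^4/3 f v dx for all v ∈ V.
Substituting f(x) = 2*sin(3*π*x/2), the right-hand side is ∫_0^4/3 (2*sin(3*π*x/2)) v dx.


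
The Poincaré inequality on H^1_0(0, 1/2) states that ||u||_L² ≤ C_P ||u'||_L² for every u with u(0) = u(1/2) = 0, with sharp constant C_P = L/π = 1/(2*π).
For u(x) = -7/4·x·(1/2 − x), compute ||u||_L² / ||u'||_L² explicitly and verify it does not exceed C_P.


||u||_L² / ||u'||_L² = sqrt(10)/20 < C_P = 1/(2*π).

u(x) = -7/4·x·(1/2 − x), so u'(x) = 7*x/2 - 7/8.
u(x) = -7/4·x·(1/2 − x) vanishes at x = 0 and x = 1/2, so u ∈ H^1_0(0, 1/2). Differentiate via the product rule and integrate the resulting polynomials term by term.
  ∫_0^1/2 u² dx = ∫_0^1/2 (49*x^4/16 - 49*x^3/16 + 49*x^2/64) dx. Term by term:
    ∫_0^1/2 49*x^4/16 dx = 49/2560;  ∫_0^1/2 -49*x^3/16 dx = -49/1024;  ∫_0^1/2 49*x^2/64 dx = 49/1536.
  Sum: 49/2560 − 49/1024 + 49/1536 = 49/15360.
  ∫_0^1/2 (u')² dx = ∫_0^1/2 (49*x^2/4 - 49*x/8 + 49/64) dx. Term by term:
    ∫_0^1/2 49*x^2/4 dx = 49/96;  ∫_0^1/2 -49*x/8 dx = -49/64;  ∫_0^1/2 49/64 dx = 49/128.
  Sum: 49/96 − 49/64 + 49/128 = 49/384.
∫_0^1/2 u² dx = 49/15360, so ||u||_L² = 7*sqrt(15)/480.
∫_0^1/2 (u')² dx = 49/384, so ||u'||_L² = 7*sqrt(6)/48.
Ratio ||u||_L² / ||u'||_L² = sqrt(10)/20.
Sharp Poincaré constant on H^1_0(0, 1/2) is C_P = L/π = 1/(2*π), achieved by sin(2*π·x).
A polynomial bump cannot attain the sharp Poincaré constant (only the first sine eigenfunction does), so the ratio is strictly less than C_P, consistent with ||u||_L² ≤ C_P ||u'||_L².
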